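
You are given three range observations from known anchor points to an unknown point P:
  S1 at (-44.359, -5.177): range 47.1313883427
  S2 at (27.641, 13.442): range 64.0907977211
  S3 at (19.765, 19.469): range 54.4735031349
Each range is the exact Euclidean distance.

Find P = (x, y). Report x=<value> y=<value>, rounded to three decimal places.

x=-30.717 y=39.937

eq1: (x + 44.359)² + (y + 5.177)² = 47.1313883427²
eq2: (x − 27.641)² + (y − 13.442)² = 64.0907977211²
eq3: (x − 19.765)² + (y − 19.469)² = 54.4735031349²
eq2−eq1, eq2−eq3 (x²,y² cancel):
  -144.000·x − 37.238·y = 2936.072550
  -15.752·x + 12.054·y = 965.252750
det = -144.000·12.054 − -37.238·-15.752 = -2322.348976
x = (2936.072550·12.054 − -37.238·965.252750) / -2322.348976 = -30.716960
y = (-144.000·965.252750 − 2936.072550·-15.752) / -2322.348976 = 39.936884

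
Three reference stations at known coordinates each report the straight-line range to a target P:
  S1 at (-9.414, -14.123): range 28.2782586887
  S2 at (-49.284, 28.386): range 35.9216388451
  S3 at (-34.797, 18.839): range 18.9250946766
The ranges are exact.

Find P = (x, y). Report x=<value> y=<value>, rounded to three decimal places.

eq1: (x + 9.414)² + (y + 14.123)² = 28.2782586887²
eq2: (x + 49.284)² + (y − 28.386)² = 35.9216388451²
eq3: (x + 34.797)² + (y − 18.839)² = 18.9250946766²
eq2−eq3, eq2−eq1 (x²,y² cancel):
  28.974·x − 19.094·y = -736.733593
  79.740·x − 85.018·y = -2455.890904
det = 28.974·-85.018 − -19.094·79.740 = -940.755972
x = (-736.733593·-85.018 − -19.094·-2455.890904) / -940.755972 = -16.734239
y = (28.974·-2455.890904 − -736.733593·79.740) / -940.755972 = 13.191355

x=-16.734 y=13.191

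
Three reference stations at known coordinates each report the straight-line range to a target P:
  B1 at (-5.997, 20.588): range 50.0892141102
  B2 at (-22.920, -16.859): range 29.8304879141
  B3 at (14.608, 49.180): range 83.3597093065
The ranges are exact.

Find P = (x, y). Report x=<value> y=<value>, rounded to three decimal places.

x=-49.744 y=-3.808

eq1: (x + 5.997)² + (y − 20.588)² = 50.0892141102²
eq2: (x + 22.920)² + (y + 16.859)² = 29.8304879141²
eq3: (x − 14.608)² + (y − 49.180)² = 83.3597093065²
eq2−eq1, eq2−eq3 (x²,y² cancel):
  33.846·x + 74.894·y = -1968.793889
  75.056·x + 132.078·y = -4236.469343
det = 33.846·132.078 − 74.894·75.056 = -1150.932076
x = (-1968.793889·132.078 − 74.894·-4236.469343) / -1150.932076 = -49.743835
y = (33.846·-4236.469343 − -1968.793889·75.056) / -1150.932076 = -3.807569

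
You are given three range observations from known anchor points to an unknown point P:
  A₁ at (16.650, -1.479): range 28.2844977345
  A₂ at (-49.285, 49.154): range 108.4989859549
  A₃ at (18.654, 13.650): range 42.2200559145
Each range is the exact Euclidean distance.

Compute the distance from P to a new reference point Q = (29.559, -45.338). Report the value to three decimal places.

eq1: (x − 16.650)² + (y + 1.479)² = 28.2844977345²
eq2: (x + 49.285)² + (y − 49.154)² = 108.4989859549²
eq3: (x − 18.654)² + (y − 13.650)² = 42.2200559145²
eq3−eq2, eq3−eq1 (x²,y² cancel):
  -135.878·x + 71.008·y = -5678.664107
  -4.008·x − 30.258·y = 727.636034
det = -135.878·-30.258 − 71.008·-4.008 = 4395.996588
x = (-5678.664107·-30.258 − 71.008·727.636034) / 4395.996588 = 27.333288
y = (-135.878·727.636034 − -5678.664107·-4.008) / 4395.996588 = -27.668314
|P − Q| = √((27.333288 − 29.559)² + (-27.668314 − -45.338)²) = 17.809312

17.809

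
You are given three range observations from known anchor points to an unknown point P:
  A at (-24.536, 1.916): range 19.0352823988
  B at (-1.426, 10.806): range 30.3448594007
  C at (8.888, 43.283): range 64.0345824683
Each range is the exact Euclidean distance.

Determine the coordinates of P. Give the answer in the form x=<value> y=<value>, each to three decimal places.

eq1: (x + 24.536)² + (y − 1.916)² = 19.0352823988²
eq2: (x + 1.426)² + (y − 10.806)² = 30.3448594007²
eq3: (x − 8.888)² + (y − 43.283)² = 64.0345824683²
eq3−eq2, eq3−eq1 (x²,y² cancel):
  -20.628·x − 64.954·y = 1346.005739
  -66.848·x − 82.734·y = 2391.357495
det = -20.628·-82.734 − -64.954·-66.848 = -2635.408040
x = (1346.005739·-82.734 − -64.954·2391.357495) / -2635.408040 = -16.683487
y = (-20.628·2391.357495 − 1346.005739·-66.848) / -2635.408040 = -15.424127

x=-16.683 y=-15.424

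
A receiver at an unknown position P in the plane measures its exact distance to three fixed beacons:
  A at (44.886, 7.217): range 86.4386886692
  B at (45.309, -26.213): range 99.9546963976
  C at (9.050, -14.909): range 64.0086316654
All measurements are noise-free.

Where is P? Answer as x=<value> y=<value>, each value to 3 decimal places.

x=-39.231 y=27.115

eq1: (x − 44.886)² + (y − 7.217)² = 86.4386886692²
eq2: (x − 45.309)² + (y + 26.213)² = 99.9546963976²
eq3: (x − 9.050)² + (y + 14.909)² = 64.0086316654²
eq2−eq3, eq2−eq1 (x²,y² cancel):
  -72.518·x + 22.608·y = 3457.990335
  -0.846·x + 66.860·y = 1846.105668
det = -72.518·66.860 − 22.608·-0.846 = -4829.427112
x = (3457.990335·66.860 − 22.608·1846.105668) / -4829.427112 = -39.231253
y = (-72.518·1846.105668 − 3457.990335·-0.846) / -4829.427112 = 27.115107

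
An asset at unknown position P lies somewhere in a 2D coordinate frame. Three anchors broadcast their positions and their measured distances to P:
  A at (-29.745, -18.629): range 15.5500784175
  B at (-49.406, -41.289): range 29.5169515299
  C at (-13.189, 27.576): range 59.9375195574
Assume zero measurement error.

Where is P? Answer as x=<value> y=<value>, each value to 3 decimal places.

eq1: (x + 29.745)² + (y + 18.629)² = 15.5500784175²
eq2: (x + 49.406)² + (y + 41.289)² = 29.5169515299²
eq3: (x + 13.189)² + (y − 27.576)² = 59.9375195574²
eq2−eq1, eq2−eq3 (x²,y² cancel):
  39.322·x + 45.320·y = -2284.484202
  72.434·x + 137.730·y = -5932.604683
det = 39.322·137.730 − 45.320·72.434 = 2133.110180
x = (-2284.484202·137.730 − 45.320·-5932.604683) / 2133.110180 = -21.459916
y = (39.322·-5932.604683 − -2284.484202·72.434) / 2133.110180 = -31.788115

x=-21.460 y=-31.788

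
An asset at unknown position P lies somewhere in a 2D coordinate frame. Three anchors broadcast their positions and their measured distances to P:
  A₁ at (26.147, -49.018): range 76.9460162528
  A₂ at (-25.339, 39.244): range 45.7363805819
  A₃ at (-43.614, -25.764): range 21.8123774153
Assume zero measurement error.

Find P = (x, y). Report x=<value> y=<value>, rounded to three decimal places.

x=-36.959 y=-4.992

eq1: (x − 26.147)² + (y + 49.018)² = 76.9460162528²
eq2: (x + 25.339)² + (y − 39.244)² = 45.7363805819²
eq3: (x + 43.614)² + (y + 25.764)² = 21.8123774153²
eq2−eq3, eq2−eq1 (x²,y² cancel):
  -36.550·x − 130.016·y = 1999.844935
  102.972·x − 176.524·y = -2924.599432
det = -36.550·-176.524 − -130.016·102.972 = 19839.959752
x = (1999.844935·-176.524 − -130.016·-2924.599432) / 19839.959752 = -36.959014
y = (-36.550·-2924.599432 − 1999.844935·102.972) / 19839.959752 = -4.991639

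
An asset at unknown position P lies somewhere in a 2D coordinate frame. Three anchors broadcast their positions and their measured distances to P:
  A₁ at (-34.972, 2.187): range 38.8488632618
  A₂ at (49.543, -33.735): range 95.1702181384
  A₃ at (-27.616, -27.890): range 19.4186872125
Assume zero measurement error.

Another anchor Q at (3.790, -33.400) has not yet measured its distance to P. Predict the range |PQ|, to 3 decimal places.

49.438

eq1: (x + 34.972)² + (y − 2.187)² = 38.8488632618²
eq2: (x − 49.543)² + (y + 33.735)² = 95.1702181384²
eq3: (x + 27.616)² + (y + 27.890)² = 19.4186872125²
eq3−eq2, eq3−eq1 (x²,y² cancel):
  154.318·x − 11.690·y = -6628.221489
  -14.712·x + 60.154·y = -1444.820567
det = 154.318·60.154 − -11.690·-14.712 = 9110.861692
x = (-6628.221489·60.154 − -11.690·-1444.820567) / 9110.861692 = -45.616321
y = (154.318·-1444.820567 − -6628.221489·-14.712) / 9110.861692 = -35.175182
|P − Q| = √((-45.616321 − 3.790)² + (-35.175182 − -33.400)²) = 49.438202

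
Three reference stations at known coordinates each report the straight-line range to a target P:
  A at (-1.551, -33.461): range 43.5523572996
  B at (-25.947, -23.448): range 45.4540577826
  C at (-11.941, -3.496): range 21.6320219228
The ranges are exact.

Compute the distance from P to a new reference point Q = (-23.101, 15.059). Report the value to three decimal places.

28.948

eq1: (x + 1.551)² + (y + 33.461)² = 43.5523572996²
eq2: (x + 25.947)² + (y + 23.448)² = 45.4540577826²
eq3: (x + 11.941)² + (y + 3.496)² = 21.6320219228²
eq3−eq2, eq3−eq1 (x²,y² cancel):
  -28.012·x − 39.904·y = -529.880980
  20.780·x − 59.930·y = -461.628829
det = -28.012·-59.930 − -39.904·20.780 = 2507.964280
x = (-529.880980·-59.930 − -39.904·-461.628829) / 2507.964280 = 5.317034
y = (-28.012·-461.628829 − -529.880980·20.780) / 2507.964280 = 9.546417
|P − Q| = √((5.317034 − -23.101)² + (9.546417 − 15.059)²) = 28.947767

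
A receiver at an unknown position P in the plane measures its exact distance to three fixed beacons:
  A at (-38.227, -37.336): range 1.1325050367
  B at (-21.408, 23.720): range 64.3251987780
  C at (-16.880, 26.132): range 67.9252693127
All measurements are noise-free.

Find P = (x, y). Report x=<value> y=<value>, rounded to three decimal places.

eq1: (x + 38.227)² + (y + 37.336)² = 1.1325050367²
eq2: (x + 21.408)² + (y − 23.720)² = 64.3251987780²
eq3: (x + 16.880)² + (y − 26.132)² = 67.9252693127²
eq1−eq3, eq1−eq2 (x²,y² cancel):
  42.694·x + 126.936·y = -6500.024245
  33.638·x + 122.112·y = -5970.788191
det = 42.694·122.112 − 126.936·33.638 = 943.576560
x = (-6500.024245·122.112 − 126.936·-5970.788191) / 943.576560 = -37.965113
y = (42.694·-5970.788191 − -6500.024245·33.638) / 943.576560 = -38.437809

x=-37.965 y=-38.438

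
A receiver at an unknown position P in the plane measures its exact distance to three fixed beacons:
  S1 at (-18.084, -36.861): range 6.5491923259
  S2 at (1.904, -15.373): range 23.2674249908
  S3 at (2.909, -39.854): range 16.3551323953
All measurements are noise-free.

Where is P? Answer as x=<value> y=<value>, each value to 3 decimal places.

eq1: (x + 18.084)² + (y + 36.861)² = 6.5491923259²
eq2: (x − 1.904)² + (y + 15.373)² = 23.2674249908²
eq3: (x − 2.909)² + (y + 39.854)² = 16.3551323953²
eq2−eq3, eq2−eq1 (x²,y² cancel):
  2.010·x − 48.962·y = 1630.731962
  -39.976·x − 42.976·y = 1944.291178
det = 2.010·-42.976 − -48.962·-39.976 = -2043.686672
x = (1630.731962·-42.976 − -48.962·1944.291178) / -2043.686672 = -12.288600
y = (2.010·1944.291178 − 1630.731962·-39.976) / -2043.686672 = -33.810548

x=-12.289 y=-33.811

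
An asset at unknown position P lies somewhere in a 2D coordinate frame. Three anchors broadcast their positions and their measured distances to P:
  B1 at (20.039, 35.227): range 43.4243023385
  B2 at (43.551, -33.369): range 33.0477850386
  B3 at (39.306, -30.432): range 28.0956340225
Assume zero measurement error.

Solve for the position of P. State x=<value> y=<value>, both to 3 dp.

eq1: (x − 20.039)² + (y − 35.227)² = 43.4243023385²
eq2: (x − 43.551)² + (y + 33.369)² = 33.0477850386²
eq3: (x − 39.306)² + (y + 30.432)² = 28.0956340225²
eq1−eq2, eq1−eq3 (x²,y² cancel):
  47.024·x − 137.192·y = 2161.190650
  38.534·x − 131.318·y = 1924.870592
det = 47.024·-131.318 − -137.192·38.534 = -888.541104
x = (2161.190650·-131.318 − -137.192·1924.870592) / -888.541104 = 22.200872
y = (47.024·1924.870592 − 2161.190650·38.534) / -888.541104 = -8.143455

x=22.201 y=-8.143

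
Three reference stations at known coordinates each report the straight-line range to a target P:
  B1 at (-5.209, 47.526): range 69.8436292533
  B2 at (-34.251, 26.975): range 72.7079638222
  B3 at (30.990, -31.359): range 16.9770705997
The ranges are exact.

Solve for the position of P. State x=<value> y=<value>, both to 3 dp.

x=24.693 y=-15.593

eq1: (x + 5.209)² + (y − 47.526)² = 69.8436292533²
eq2: (x + 34.251)² + (y − 26.975)² = 72.7079638222²
eq3: (x − 30.990)² + (y + 31.359)² = 16.9770705997²
eq2−eq1, eq2−eq3 (x²,y² cancel):
  58.084·x + 41.102·y = 793.388187
  130.482·x − 116.668·y = 5041.212432
det = 58.084·-116.668 − 41.102·130.482 = -12139.615276
x = (793.388187·-116.668 − 41.102·5041.212432) / -12139.615276 = 24.693281
y = (58.084·5041.212432 − 793.388187·130.482) / -12139.615276 = -15.592826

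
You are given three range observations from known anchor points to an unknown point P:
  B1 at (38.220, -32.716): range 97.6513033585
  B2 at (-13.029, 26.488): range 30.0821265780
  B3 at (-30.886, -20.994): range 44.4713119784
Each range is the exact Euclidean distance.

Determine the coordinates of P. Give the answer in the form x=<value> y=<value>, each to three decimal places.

x=-42.754 y=21.865

eq1: (x − 38.220)² + (y + 32.716)² = 97.6513033585²
eq2: (x + 13.029)² + (y − 26.488)² = 30.0821265780²
eq3: (x + 30.886)² + (y + 20.994)² = 44.4713119784²
eq1−eq3, eq1−eq2 (x²,y² cancel):
  -138.212·x + 23.444·y = 6421.667435
  -102.498·x + 118.408·y = 6971.106637
det = -138.212·118.408 − 23.444·-102.498 = -13962.443384
x = (6421.667435·118.408 − 23.444·6971.106637) / -13962.443384 = -42.753704
y = (-138.212·6971.106637 − 6421.667435·-102.498) / -13962.443384 = 21.864549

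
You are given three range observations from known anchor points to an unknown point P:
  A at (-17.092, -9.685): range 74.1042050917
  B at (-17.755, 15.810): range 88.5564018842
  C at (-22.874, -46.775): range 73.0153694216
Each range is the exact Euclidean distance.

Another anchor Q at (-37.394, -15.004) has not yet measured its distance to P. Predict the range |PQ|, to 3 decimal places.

91.199

eq1: (x + 17.092)² + (y + 9.685)² = 74.1042050917²
eq2: (x + 17.755)² + (y − 15.810)² = 88.5564018842²
eq3: (x + 22.874)² + (y + 46.775)² = 73.0153694216²
eq1−eq2, eq1−eq3 (x²,y² cancel):
  -1.326·x + 50.990·y = -2171.542666
  -11.564·x − 74.180·y = 2485.373852
det = -1.326·-74.180 − 50.990·-11.564 = 688.011040
x = (-2171.542666·-74.180 − 50.990·2485.373852) / 688.011040 = 49.934987
y = (-1.326·2485.373852 − -2171.542666·-11.564) / 688.011040 = -41.289054
|P − Q| = √((49.934987 − -37.394)² + (-41.289054 − -15.004)²) = 91.198991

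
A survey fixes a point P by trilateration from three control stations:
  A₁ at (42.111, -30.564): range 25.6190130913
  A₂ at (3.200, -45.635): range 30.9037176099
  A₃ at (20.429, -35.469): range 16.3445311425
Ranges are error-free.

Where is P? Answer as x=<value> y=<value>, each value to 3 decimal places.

eq1: (x − 42.111)² + (y + 30.564)² = 25.6190130913²
eq2: (x − 3.200)² + (y + 45.635)² = 30.9037176099²
eq3: (x − 20.429)² + (y + 35.469)² = 16.3445311425²
eq3−eq1, eq3−eq2 (x²,y² cancel):
  43.364·x + 9.810·y = 642.910281
  -34.458·x − 20.332·y = -270.496841
det = 43.364·-20.332 − 9.810·-34.458 = -543.643868
x = (642.910281·-20.332 − 9.810·-270.496841) / -543.643868 = 19.163424
y = (43.364·-270.496841 − 642.910281·-34.458) / -543.643868 = -19.173540

x=19.163 y=-19.174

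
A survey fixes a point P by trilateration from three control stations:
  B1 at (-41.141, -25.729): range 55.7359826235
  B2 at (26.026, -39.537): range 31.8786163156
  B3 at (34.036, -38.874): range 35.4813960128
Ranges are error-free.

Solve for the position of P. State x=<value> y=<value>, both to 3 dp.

eq1: (x + 41.141)² + (y + 25.729)² = 55.7359826235²
eq2: (x − 26.026)² + (y + 39.537)² = 31.8786163156²
eq3: (x − 34.036)² + (y + 38.874)² = 35.4813960128²
eq1−eq2, eq1−eq3 (x²,y² cancel):
  134.334·x − 27.616·y = 1976.217304
  150.354·x − 26.290·y = 2162.644146
det = 134.334·-26.290 − -27.616·150.354 = 620.535204
x = (1976.217304·-26.290 − -27.616·2162.644146) / 620.535204 = 12.519560
y = (134.334·2162.644146 − 1976.217304·150.354) / 620.535204 = -10.661019

x=12.520 y=-10.661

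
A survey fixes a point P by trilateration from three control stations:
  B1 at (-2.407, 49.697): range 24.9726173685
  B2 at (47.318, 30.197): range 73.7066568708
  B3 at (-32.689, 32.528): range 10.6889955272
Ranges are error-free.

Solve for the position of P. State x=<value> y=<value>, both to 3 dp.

x=-25.654 y=40.576

eq1: (x + 2.407)² + (y − 49.697)² = 24.9726173685²
eq2: (x − 47.318)² + (y − 30.197)² = 73.7066568708²
eq3: (x + 32.689)² + (y − 32.528)² = 10.6889955272²
eq2−eq3, eq2−eq1 (x²,y² cancel):
  -160.014·x + 4.662·y = 4294.206214
  -99.450·x + 39.000·y = 4133.773174
det = -160.014·39.000 − 4.662·-99.450 = -5776.910100
x = (4294.206214·39.000 − 4.662·4133.773174) / -5776.910100 = -25.654267
y = (-160.014·4133.773174 − 4294.206214·-99.450) / -5776.910100 = 40.575804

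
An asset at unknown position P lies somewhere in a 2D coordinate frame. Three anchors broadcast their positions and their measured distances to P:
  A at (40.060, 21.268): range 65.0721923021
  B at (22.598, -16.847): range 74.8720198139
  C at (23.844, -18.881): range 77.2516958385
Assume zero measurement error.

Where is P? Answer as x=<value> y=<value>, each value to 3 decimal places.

x=-20.869 y=44.115

eq1: (x − 40.060)² + (y − 21.268)² = 65.0721923021²
eq2: (x − 22.598)² + (y + 16.847)² = 74.8720198139²
eq3: (x − 23.844)² + (y + 18.881)² = 77.2516958385²
eq3−eq2, eq3−eq1 (x²,y² cancel):
  -2.492·x + 4.068·y = 231.467675
  32.432·x + 80.298·y = 2865.537226
det = -2.492·80.298 − 4.068·32.432 = -332.035992
x = (231.467675·80.298 − 4.068·2865.537226) / -332.035992 = -20.869382
y = (-2.492·2865.537226 − 231.467675·32.432) / -332.035992 = 44.115333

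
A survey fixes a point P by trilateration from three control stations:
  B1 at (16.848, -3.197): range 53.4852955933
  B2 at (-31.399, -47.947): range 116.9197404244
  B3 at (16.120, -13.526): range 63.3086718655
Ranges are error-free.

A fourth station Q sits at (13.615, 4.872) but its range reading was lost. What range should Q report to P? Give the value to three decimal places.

eq1: (x − 16.848)² + (y + 3.197)² = 53.4852955933²
eq2: (x + 31.399)² + (y + 47.947)² = 116.9197404244²
eq3: (x − 16.120)² + (y + 13.526)² = 63.3086718655²
eq1−eq3, eq1−eq2 (x²,y² cancel):
  -1.456·x − 20.658·y = -998.579926
  -96.494·x − 89.500·y = -7818.812759
det = -1.456·-89.500 − -20.658·-96.494 = -1863.061052
x = (-998.579926·-89.500 − -20.658·-7818.812759) / -1863.061052 = 38.725586
y = (-1.456·-7818.812759 − -998.579926·-96.494) / -1863.061052 = 45.609230
|P − Q| = √((38.725586 − 13.615)² + (45.609230 − 4.872)²) = 47.854607

47.855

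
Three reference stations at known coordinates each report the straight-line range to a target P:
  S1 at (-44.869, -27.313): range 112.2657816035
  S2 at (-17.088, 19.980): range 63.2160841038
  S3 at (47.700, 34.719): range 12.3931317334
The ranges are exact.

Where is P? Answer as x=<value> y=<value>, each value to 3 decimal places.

x=40.925 y=45.096

eq1: (x + 44.869)² + (y + 27.313)² = 112.2657816035²
eq2: (x + 17.088)² + (y − 19.980)² = 63.2160841038²
eq3: (x − 47.700)² + (y − 34.719)² = 12.3931317334²
eq1−eq3, eq1−eq2 (x²,y² cancel):
  185.138·x + 124.064·y = 13171.487836
  55.562·x + 94.586·y = 6539.305444
det = 185.138·94.586 − 124.064·55.562 = 10618.218900
x = (13171.487836·94.586 − 124.064·6539.305444) / 10618.218900 = 40.924562
y = (185.138·6539.305444 − 13171.487836·55.562) / 10618.218900 = 45.096049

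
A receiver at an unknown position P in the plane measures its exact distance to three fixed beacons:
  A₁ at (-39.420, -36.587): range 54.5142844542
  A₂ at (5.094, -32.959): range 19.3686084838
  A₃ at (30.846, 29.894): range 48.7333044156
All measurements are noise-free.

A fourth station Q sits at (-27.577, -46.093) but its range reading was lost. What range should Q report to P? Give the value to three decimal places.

eq1: (x + 39.420)² + (y + 36.587)² = 54.5142844542²
eq2: (x − 5.094)² + (y + 32.959)² = 19.3686084838²
eq3: (x − 30.846)² + (y − 29.894)² = 48.7333044156²
eq3−eq1, eq3−eq2 (x²,y² cancel):
  -140.532·x − 132.962·y = 450.545767
  -51.504·x − 125.706·y = 1266.909530
det = -140.532·-125.706 − -132.962·-51.504 = 10817.640744
x = (450.545767·-125.706 − -132.962·1266.909530) / 10817.640744 = 10.336313
y = (-140.532·1266.909530 − 450.545767·-51.504) / 10817.640744 = -14.313326
|P − Q| = √((10.336313 − -27.577)² + (-14.313326 − -46.093)²) = 49.470870

49.471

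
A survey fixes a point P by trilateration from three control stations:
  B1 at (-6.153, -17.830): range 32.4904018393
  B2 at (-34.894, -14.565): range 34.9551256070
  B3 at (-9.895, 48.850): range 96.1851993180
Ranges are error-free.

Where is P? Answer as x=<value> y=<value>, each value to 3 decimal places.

eq1: (x + 6.153)² + (y + 17.830)² = 32.4904018393²
eq2: (x + 34.894)² + (y + 14.565)² = 34.9551256070²
eq3: (x + 9.895)² + (y − 48.850)² = 96.1851993180²
eq2−eq1, eq2−eq3 (x²,y² cancel):
  57.482·x − 6.530·y = -907.727557
  49.998·x + 126.830·y = -6975.228698
det = 57.482·126.830 − -6.530·49.998 = 7616.929000
x = (-907.727557·126.830 − -6.530·-6975.228698) / 7616.929000 = -21.094503
y = (57.482·-6975.228698 − -907.727557·49.998) / 7616.929000 = -46.680957

x=-21.095 y=-46.681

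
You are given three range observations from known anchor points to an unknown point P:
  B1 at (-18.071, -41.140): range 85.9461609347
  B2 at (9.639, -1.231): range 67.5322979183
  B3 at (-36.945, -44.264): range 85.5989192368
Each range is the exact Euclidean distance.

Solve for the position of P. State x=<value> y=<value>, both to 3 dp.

x=-42.961 y=41.123

eq1: (x + 18.071)² + (y + 41.140)² = 85.9461609347²
eq2: (x − 9.639)² + (y + 1.231)² = 67.5322979183²
eq3: (x + 36.945)² + (y + 44.264)² = 85.5989192368²
eq3−eq1, eq3−eq2 (x²,y² cancel):
  37.748·x + 6.248·y = -1364.741685
  93.168·x + 86.066·y = -463.245327
det = 37.748·86.066 − 6.248·93.168 = 2666.705704
x = (-1364.741685·86.066 − 6.248·-463.245327) / 2666.705704 = -42.960684
y = (37.748·-463.245327 − -1364.741685·93.168) / 2666.705704 = 41.123274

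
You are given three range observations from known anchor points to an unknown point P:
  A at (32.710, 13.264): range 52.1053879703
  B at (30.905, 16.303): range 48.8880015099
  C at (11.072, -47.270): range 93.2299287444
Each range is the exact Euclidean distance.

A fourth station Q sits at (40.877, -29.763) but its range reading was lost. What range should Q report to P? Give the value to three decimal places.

eq1: (x − 32.710)² + (y − 13.264)² = 52.1053879703²
eq2: (x − 30.905)² + (y − 16.303)² = 48.8880015099²
eq3: (x − 11.072)² + (y + 47.270)² = 93.2299287444²
eq1−eq2, eq1−eq3 (x²,y² cancel):
  -3.610·x + 6.078·y = 299.963802
  -43.276·x − 121.068·y = -4865.683870
det = -3.610·-121.068 − 6.078·-43.276 = 700.087008
x = (299.963802·-121.068 − 6.078·-4865.683870) / 700.087008 = -9.630790
y = (-3.610·-4865.683870 − 299.963802·-43.276) / 700.087008 = 43.632223
|P − Q| = √((-9.630790 − 40.877)² + (43.632223 − -29.763)²) = 89.094868

89.095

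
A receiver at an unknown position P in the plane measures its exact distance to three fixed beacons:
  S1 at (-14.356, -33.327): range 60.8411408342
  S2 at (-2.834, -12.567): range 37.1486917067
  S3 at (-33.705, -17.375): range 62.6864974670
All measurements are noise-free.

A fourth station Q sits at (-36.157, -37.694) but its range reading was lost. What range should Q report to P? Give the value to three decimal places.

eq1: (x + 14.356)² + (y + 33.327)² = 60.8411408342²
eq2: (x + 2.834)² + (y + 12.567)² = 37.1486917067²
eq3: (x + 33.705)² + (y + 17.375)² = 62.6864974670²
eq2−eq3, eq2−eq1 (x²,y² cancel):
  -61.742·x − 9.616·y = -1277.615064
  -23.044·x − 41.520·y = -1170.796502
det = -61.742·-41.520 − -9.616·-23.044 = 2341.936736
x = (-1277.615064·-41.520 − -9.616·-1170.796502) / 2341.936736 = 17.843436
y = (-61.742·-1170.796502 − -1277.615064·-23.044) / 2341.936736 = 18.295095
|P − Q| = √((17.843436 − -36.157)² + (18.295095 − -37.694)²) = 77.787055

77.787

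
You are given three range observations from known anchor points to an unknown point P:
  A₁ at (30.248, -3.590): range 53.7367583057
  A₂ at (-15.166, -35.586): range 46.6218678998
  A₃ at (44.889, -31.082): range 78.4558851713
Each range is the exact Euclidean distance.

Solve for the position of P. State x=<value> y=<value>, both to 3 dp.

x=-21.584 y=10.592

eq1: (x − 30.248)² + (y + 3.590)² = 53.7367583057²
eq2: (x + 15.166)² + (y + 35.586)² = 46.6218678998²
eq3: (x − 44.889)² + (y + 31.082)² = 78.4558851713²
eq3−eq2, eq3−eq1 (x²,y² cancel):
  -120.110·x − 9.008·y = 2496.985259
  -29.282·x + 54.984·y = 1214.403284
det = -120.110·54.984 − -9.008·-29.282 = -6867.900496
x = (2496.985259·54.984 − -9.008·1214.403284) / -6867.900496 = -21.583537
y = (-120.110·1214.403284 − 2496.985259·-29.282) / -6867.900496 = 10.592066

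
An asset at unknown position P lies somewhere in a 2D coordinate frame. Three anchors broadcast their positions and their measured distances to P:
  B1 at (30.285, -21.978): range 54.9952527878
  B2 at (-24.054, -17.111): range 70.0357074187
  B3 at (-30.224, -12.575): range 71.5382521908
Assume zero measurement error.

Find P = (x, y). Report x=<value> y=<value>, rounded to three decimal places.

x=25.105 y=32.773

eq1: (x − 30.285)² + (y + 21.978)² = 54.9952527878²
eq2: (x + 24.054)² + (y + 17.111)² = 70.0357074187²
eq3: (x + 30.224)² + (y + 12.575)² = 71.5382521908²
eq1−eq3, eq1−eq2 (x²,y² cancel):
  -121.018·x + 18.806·y = -2421.836605
  -108.678·x + 9.734·y = -2409.354956
det = -121.018·9.734 − 18.806·-108.678 = 865.809256
x = (-2421.836605·9.734 − 18.806·-2409.354956) / 865.809256 = 25.105035
y = (-121.018·-2409.354956 − -2421.836605·-108.678) / 865.809256 = 32.772761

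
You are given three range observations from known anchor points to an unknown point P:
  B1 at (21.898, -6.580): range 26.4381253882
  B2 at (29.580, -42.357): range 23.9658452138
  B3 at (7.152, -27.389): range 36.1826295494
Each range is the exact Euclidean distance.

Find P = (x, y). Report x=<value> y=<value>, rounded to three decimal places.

eq1: (x − 21.898)² + (y + 6.580)² = 26.4381253882²
eq2: (x − 29.580)² + (y + 42.357)² = 23.9658452138²
eq3: (x − 7.152)² + (y + 27.389)² = 36.1826295494²
eq3−eq2, eq3−eq1 (x²,y² cancel):
  44.856·x − 29.936·y = 2602.604368
  29.492·x + 41.618·y = 331.718586
det = 44.856·41.618 − -29.936·29.492 = 2749.689520
x = (2602.604368·41.618 − -29.936·331.718586) / 2749.689520 = 43.003225
y = (44.856·331.718586 − 2602.604368·29.492) / 2749.689520 = -22.503064

x=43.003 y=-22.503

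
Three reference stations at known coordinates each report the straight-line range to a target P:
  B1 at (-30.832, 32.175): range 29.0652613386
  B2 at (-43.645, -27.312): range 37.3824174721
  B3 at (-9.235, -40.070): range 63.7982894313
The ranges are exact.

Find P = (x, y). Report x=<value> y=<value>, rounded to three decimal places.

eq1: (x + 30.832)² + (y − 32.175)² = 29.0652613386²
eq2: (x + 43.645)² + (y + 27.312)² = 37.3824174721²
eq3: (x + 9.235)² + (y + 40.070)² = 63.7982894313²
eq3−eq2, eq3−eq1 (x²,y² cancel):
  -68.820·x + 25.516·y = 3632.717842
  -43.194·x + 144.490·y = 3520.385042
det = -68.820·144.490 − 25.516·-43.194 = -8841.663696
x = (3632.717842·144.490 − 25.516·3520.385042) / -8841.663696 = -49.206266
y = (-68.820·3520.385042 − 3632.717842·-43.194) / -8841.663696 = 9.654437

x=-49.206 y=9.654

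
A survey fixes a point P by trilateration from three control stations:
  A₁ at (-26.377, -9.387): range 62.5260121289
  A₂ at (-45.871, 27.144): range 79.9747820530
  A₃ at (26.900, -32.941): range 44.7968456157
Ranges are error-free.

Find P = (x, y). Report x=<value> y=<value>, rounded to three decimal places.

eq1: (x + 26.377)² + (y + 9.387)² = 62.5260121289²
eq2: (x + 45.871)² + (y − 27.144)² = 79.9747820530²
eq3: (x − 26.900)² + (y + 32.941)² = 44.7968456157²
eq3−eq2, eq3−eq1 (x²,y² cancel):
  -145.542·x + 120.170·y = -3356.982491
  -106.554·x + 47.108·y = -2927.602399
det = -145.542·47.108 − 120.170·-106.554 = 5948.401644
x = (-3356.982491·47.108 − 120.170·-2927.602399) / 5948.401644 = 32.558200
y = (-145.542·-2927.602399 − -3356.982491·-106.554) / 5948.401644 = 11.497071

x=32.558 y=11.497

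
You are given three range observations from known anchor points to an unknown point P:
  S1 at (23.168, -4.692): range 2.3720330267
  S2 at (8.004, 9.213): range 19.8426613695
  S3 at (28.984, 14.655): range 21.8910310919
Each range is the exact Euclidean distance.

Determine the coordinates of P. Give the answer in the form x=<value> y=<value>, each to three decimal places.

x=21.042 y=-5.745

eq1: (x − 23.168)² + (y + 4.692)² = 2.3720330267²
eq2: (x − 8.004)² + (y − 9.213)² = 19.8426613695²
eq3: (x − 28.984)² + (y − 14.655)² = 21.8910310919²
eq3−eq2, eq3−eq1 (x²,y² cancel):
  -41.960·x − 10.884·y = -820.411864
  -11.632·x − 38.694·y = -22.479491
det = -41.960·-38.694 − -10.884·-11.632 = 1496.997552
x = (-820.411864·-38.694 − -10.884·-22.479491) / 1496.997552 = 21.042352
y = (-41.960·-22.479491 − -820.411864·-11.632) / 1496.997552 = -5.744693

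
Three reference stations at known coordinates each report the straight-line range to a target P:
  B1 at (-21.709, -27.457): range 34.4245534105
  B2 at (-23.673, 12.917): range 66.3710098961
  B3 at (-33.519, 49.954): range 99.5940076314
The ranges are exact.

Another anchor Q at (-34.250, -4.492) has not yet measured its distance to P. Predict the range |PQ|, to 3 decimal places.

eq1: (x + 21.709)² + (y + 27.457)² = 34.4245534105²
eq2: (x + 23.673)² + (y − 12.917)² = 66.3710098961²
eq3: (x + 33.519)² + (y − 49.954)² = 99.5940076314²
eq1−eq3, eq1−eq2 (x²,y² cancel):
  -23.620·x + 154.822·y = -6340.158532
  -3.928·x + 80.748·y = -3717.968789
det = -23.620·80.748 − 154.822·-3.928 = -1299.126944
x = (-6340.158532·80.748 − 154.822·-3717.968789) / -1299.126944 = -49.008485
y = (-23.620·-3717.968789 − -6340.158532·-3.928) / -1299.126944 = -48.428124
|P − Q| = √((-49.008485 − -34.250)² + (-48.428124 − -4.492)²) = 46.348633

46.349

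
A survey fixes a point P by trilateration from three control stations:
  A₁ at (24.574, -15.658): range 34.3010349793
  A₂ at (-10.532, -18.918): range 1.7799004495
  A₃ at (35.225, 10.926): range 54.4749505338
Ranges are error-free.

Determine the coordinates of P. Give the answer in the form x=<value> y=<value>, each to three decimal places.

eq1: (x − 24.574)² + (y + 15.658)² = 34.3010349793²
eq2: (x + 10.532)² + (y + 18.918)² = 1.7799004495²
eq3: (x − 35.225)² + (y − 10.926)² = 54.4749505338²
eq3−eq1, eq3−eq2 (x²,y² cancel):
  -21.302·x − 53.168·y = 1279.835574
  -91.514·x − 59.688·y = 2072.987837
det = -21.302·-59.688 − -53.168·-91.514 = -3594.142576
x = (1279.835574·-59.688 − -53.168·2072.987837) / -3594.142576 = -9.411366
y = (-21.302·2072.987837 − 1279.835574·-91.514) / -3594.142576 = -20.300832

x=-9.411 y=-20.301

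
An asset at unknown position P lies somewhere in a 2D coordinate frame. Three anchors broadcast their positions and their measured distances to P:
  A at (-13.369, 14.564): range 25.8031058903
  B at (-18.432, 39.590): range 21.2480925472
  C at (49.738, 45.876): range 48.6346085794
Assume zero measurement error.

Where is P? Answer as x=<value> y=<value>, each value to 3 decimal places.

x=2.325 y=35.046

eq1: (x + 13.369)² + (y − 14.564)² = 25.8031058903²
eq2: (x + 18.432)² + (y − 39.590)² = 21.2480925472²
eq3: (x − 49.738)² + (y − 45.876)² = 48.6346085794²
eq1−eq3, eq1−eq2 (x²,y² cancel):
  126.214·x + 62.624·y = 2488.110885
  -10.126·x + 50.052·y = 1730.585304
det = 126.214·50.052 − 62.624·-10.126 = 6951.393752
x = (2488.110885·50.052 − 62.624·1730.585304) / 6951.393752 = 2.324534
y = (126.214·1730.585304 − 2488.110885·-10.126) / 6951.393752 = 35.046023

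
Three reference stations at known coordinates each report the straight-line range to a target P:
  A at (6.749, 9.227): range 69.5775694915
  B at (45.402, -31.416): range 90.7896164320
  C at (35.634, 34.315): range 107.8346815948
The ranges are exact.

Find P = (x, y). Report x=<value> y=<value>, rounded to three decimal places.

x=-45.213 y=-37.044

eq1: (x − 6.749)² + (y − 9.227)² = 69.5775694915²
eq2: (x − 45.402)² + (y + 31.416)² = 90.7896164320²
eq3: (x − 35.634)² + (y − 34.315)² = 107.8346815948²
eq3−eq1, eq3−eq2 (x²,y² cancel):
  -57.770·x − 50.176·y = 4470.665727
  19.536·x − 131.462·y = 3986.569582
det = -57.770·-131.462 − -50.176·19.536 = 8574.798076
x = (4470.665727·-131.462 − -50.176·3986.569582) / 8574.798076 = -45.213023
y = (-57.770·3986.569582 − 4470.665727·19.536) / 8574.798076 = -37.043794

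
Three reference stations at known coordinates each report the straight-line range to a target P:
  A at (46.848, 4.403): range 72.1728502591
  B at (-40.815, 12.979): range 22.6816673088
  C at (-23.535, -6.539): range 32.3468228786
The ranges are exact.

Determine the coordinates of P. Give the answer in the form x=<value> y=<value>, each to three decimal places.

x=-22.088 y=25.775

eq1: (x − 46.848)² + (y − 4.403)² = 72.1728502591²
eq2: (x + 40.815)² + (y − 12.979)² = 22.6816673088²
eq3: (x + 23.535)² + (y + 6.539)² = 32.3468228786²
eq2−eq1, eq2−eq3 (x²,y² cancel):
  175.326·x − 17.152·y = -4314.659436
  34.560·x − 39.036·y = -1769.522838
det = 175.326·-39.036 − -17.152·34.560 = -6251.252616
x = (-4314.659436·-39.036 − -17.152·-1769.522838) / -6251.252616 = -22.087764
y = (175.326·-1769.522838 − -4314.659436·34.560) / -6251.252616 = 25.775431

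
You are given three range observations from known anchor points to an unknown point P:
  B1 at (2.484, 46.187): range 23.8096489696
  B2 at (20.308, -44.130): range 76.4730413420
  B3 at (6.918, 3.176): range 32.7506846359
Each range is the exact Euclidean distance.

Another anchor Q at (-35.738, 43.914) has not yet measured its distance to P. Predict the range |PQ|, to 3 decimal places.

58.736

eq1: (x − 2.484)² + (y − 46.187)² = 23.8096489696²
eq2: (x − 20.308)² + (y + 44.130)² = 76.4730413420²
eq3: (x − 6.918)² + (y − 3.176)² = 32.7506846359²
eq1−eq2, eq1−eq3 (x²,y² cancel):
  35.648·x − 180.634·y = -5060.764129
  8.868·x − 86.022·y = -2587.171485
det = 35.648·-86.022 − -180.634·8.868 = -1464.649944
x = (-5060.764129·-86.022 − -180.634·-2587.171485) / -1464.649944 = 21.844183
y = (35.648·-2587.171485 − -5060.764129·8.868) / -1464.649944 = 32.327610
|P − Q| = √((21.844183 − -35.738)² + (32.327610 − 43.914)²) = 58.736294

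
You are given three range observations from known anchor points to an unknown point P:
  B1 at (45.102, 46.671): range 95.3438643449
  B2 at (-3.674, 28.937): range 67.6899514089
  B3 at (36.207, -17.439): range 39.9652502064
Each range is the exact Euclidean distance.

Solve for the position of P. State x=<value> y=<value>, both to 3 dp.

eq1: (x − 45.102)² + (y − 46.671)² = 95.3438643449²
eq2: (x + 3.674)² + (y − 28.937)² = 67.6899514089²
eq3: (x − 36.207)² + (y + 17.439)² = 39.9652502064²
eq2−eq3, eq2−eq1 (x²,y² cancel):
  79.762·x − 92.752·y = 3748.925623
  97.552·x + 35.468·y = -1146.998546
det = 79.762·35.468 − -92.752·97.552 = 11877.141720
x = (3748.925623·35.468 − -92.752·-1146.998546) / 11877.141720 = 2.237953
y = (79.762·-1146.998546 − 3748.925623·97.552) / 11877.141720 = -38.494286

x=2.238 y=-38.494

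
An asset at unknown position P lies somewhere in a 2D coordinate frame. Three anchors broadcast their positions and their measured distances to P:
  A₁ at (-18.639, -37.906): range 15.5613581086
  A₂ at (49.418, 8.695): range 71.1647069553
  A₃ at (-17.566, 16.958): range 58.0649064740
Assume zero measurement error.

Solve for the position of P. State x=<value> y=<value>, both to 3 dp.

eq1: (x + 18.639)² + (y + 37.906)² = 15.5613581086²
eq2: (x − 49.418)² + (y − 8.695)² = 71.1647069553²
eq3: (x + 17.566)² + (y − 16.958)² = 58.0649064740²
eq1−eq2, eq1−eq3 (x²,y² cancel):
  136.114·x + 93.202·y = -4088.795058
  2.146·x + 109.728·y = -4317.516535
det = 136.114·109.728 − 93.202·2.146 = 14735.505500
x = (-4088.795058·109.728 − 93.202·-4317.516535) / 14735.505500 = -3.138958
y = (136.114·-4317.516535 − -4088.795058·2.146) / 14735.505500 = -39.286056

x=-3.139 y=-39.286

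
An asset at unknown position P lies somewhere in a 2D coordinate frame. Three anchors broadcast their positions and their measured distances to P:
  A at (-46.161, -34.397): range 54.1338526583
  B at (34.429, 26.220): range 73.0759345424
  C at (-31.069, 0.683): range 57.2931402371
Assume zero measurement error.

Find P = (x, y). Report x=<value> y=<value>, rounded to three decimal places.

x=7.477 y=-41.704

eq1: (x + 46.161)² + (y + 34.397)² = 54.1338526583²
eq2: (x − 34.429)² + (y − 26.220)² = 73.0759345424²
eq3: (x + 31.069)² + (y − 0.683)² = 57.2931402371²
eq1−eq3, eq1−eq2 (x²,y² cancel):
  30.184·x + 70.160·y = -2700.272195
  161.180·x + 121.234·y = -3850.765295
det = 30.184·121.234 − 70.160·161.180 = -7649.061744
x = (-2700.272195·121.234 − 70.160·-3850.765295) / -7649.061744 = 7.477402
y = (30.184·-3850.765295 − -2700.272195·161.180) / -7649.061744 = -41.704249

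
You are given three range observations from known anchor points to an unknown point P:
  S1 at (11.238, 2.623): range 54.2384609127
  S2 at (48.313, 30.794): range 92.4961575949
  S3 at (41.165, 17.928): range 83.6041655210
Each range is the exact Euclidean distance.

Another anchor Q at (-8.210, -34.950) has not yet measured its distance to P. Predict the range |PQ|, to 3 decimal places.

57.823

eq1: (x − 11.238)² + (y − 2.623)² = 54.2384609127²
eq2: (x − 48.313)² + (y − 30.794)² = 92.4961575949²
eq3: (x − 41.165)² + (y − 17.928)² = 83.6041655210²
eq2−eq3, eq2−eq1 (x²,y² cancel):
  -14.296·x − 25.732·y = 299.436681
  -74.150·x − 56.342·y = 2464.484896
det = -14.296·-56.342 − -25.732·-74.150 = -1102.562568
x = (299.436681·-56.342 − -25.732·2464.484896) / -1102.562568 = -42.215531
y = (-14.296·2464.484896 − 299.436681·-74.150) / -1102.562568 = 11.817058
|P − Q| = √((-42.215531 − -8.210)² + (11.817058 − -34.950)²) = 57.823299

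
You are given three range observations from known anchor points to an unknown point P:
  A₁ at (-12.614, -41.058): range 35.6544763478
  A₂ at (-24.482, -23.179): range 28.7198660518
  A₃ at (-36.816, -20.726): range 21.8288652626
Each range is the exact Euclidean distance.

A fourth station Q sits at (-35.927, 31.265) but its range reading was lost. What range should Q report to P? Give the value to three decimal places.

71.663

eq1: (x + 12.614)² + (y + 41.058)² = 35.6544763478²
eq2: (x + 24.482)² + (y + 23.179)² = 28.7198660518²
eq3: (x + 36.816)² + (y + 20.726)² = 21.8288652626²
eq3−eq2, eq3−eq1 (x²,y² cancel):
  24.668·x − 4.906·y = -996.681914
  48.404·x − 40.664·y = -734.854897
det = 24.668·-40.664 − -4.906·48.404 = -765.629528
x = (-996.681914·-40.664 − -4.906·-734.854897) / -765.629528 = -48.226817
y = (24.668·-734.854897 − -996.681914·48.404) / -765.629528 = -39.334939
|P − Q| = √((-48.226817 − -35.927)² + (-39.334939 − 31.265)²) = 71.663358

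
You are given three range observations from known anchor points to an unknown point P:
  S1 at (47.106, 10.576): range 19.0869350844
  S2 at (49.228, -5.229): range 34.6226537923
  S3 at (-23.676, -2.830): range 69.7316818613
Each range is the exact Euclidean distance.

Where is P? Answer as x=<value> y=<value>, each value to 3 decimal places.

x=38.952 y=27.834

eq1: (x − 47.106)² + (y − 10.576)² = 19.0869350844²
eq2: (x − 49.228)² + (y + 5.229)² = 34.6226537923²
eq3: (x + 23.676)² + (y + 2.830)² = 69.7316818613²
eq1−eq2, eq1−eq3 (x²,y² cancel):
  4.244·x − 31.610·y = -714.505652
  -141.564·x − 26.812·y = -6260.461500
det = 4.244·-26.812 − -31.610·-141.564 = -4588.628168
x = (-714.505652·-26.812 − -31.610·-6260.461500) / -4588.628168 = 38.951917
y = (4.244·-6260.461500 − -714.505652·-141.564) / -4588.628168 = 27.833521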